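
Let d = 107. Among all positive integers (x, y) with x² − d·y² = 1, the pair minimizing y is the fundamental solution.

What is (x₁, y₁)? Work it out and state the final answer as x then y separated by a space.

962 93

√107 → a₀=10, period (2,1,9,1,2,20); ℓ=6 even so k=5
step 0: (10, 1)  from 10·(1,0) + (0,1)
…
step 3: (300, 29)  from 9·(31,3) + (21,2)
step 4: (331, 32)  from 1·(300,29) + (31,3)
step 5: (962, 93)  from 2·(331,32) + (300,29)
fundamental: x₁=962, y₁=93  (since 925444 − 107·8649 = 1)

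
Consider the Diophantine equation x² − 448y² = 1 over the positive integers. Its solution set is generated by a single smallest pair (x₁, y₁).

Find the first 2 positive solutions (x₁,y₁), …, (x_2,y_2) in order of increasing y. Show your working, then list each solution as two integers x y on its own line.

127 6
32257 1524

[21; 6,42] for √448; ℓ=2 ⇒ convergent index 1
i=0: a=21 ⇒ p=21, q=1
i=1: a=6 ⇒ p=127, q=6
→ (127, 6).  Check: 127²=16129, 448·6²=16128, difference 1.
n=2: (127,6)∘(127,6) = (127·127+448·6·6, 127·6+6·127) = (32257,1524)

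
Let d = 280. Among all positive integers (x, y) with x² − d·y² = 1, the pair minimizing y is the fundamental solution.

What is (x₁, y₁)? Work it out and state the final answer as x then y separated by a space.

d=280: √d = [16; 1,2,1,2,1,32] (ℓ=6, even), read p_5/q_5
i=0: a=16 ⇒ p=16, q=1
i=1: a=1 ⇒ p=17, q=1
…
i=4: a=2 ⇒ p=184, q=11
i=5: a=1 ⇒ p=251, q=15
fundamental: x₁=251, y₁=15  (since 63001 − 280·225 = 1)

251 15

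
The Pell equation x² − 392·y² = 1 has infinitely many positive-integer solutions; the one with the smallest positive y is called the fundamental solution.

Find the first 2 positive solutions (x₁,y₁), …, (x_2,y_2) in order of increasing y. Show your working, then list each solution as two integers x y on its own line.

99 5
19601 990

[19; 1,3,1,38] for √392; ℓ=4 ⇒ convergent index 3
k=0  a_k=19  p_k/q_k = 19/1
k=1  a_k=1  p_k/q_k = 20/1
k=2  a_k=3  p_k/q_k = 79/4
k=3  a_k=1  p_k/q_k = 99/5
(x₁, y₁) = (99, 5);  99² − 392·5² = 1 ✓
(99+5√392)^2 = 19601 + 990√392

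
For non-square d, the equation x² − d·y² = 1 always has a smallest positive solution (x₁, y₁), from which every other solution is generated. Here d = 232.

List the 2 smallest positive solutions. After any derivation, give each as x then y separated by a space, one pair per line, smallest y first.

19603 1287
768555217 50458122

d=232: √d = [15; 4,3,7,3,4,30] (ℓ=6, even), read p_5/q_5
step 0: (15, 1)  from 15·(1,0) + (0,1)
…
step 2: (198, 13)  from 3·(61,4) + (15,1)
…
step 4: (4539, 298)  from 3·(1447,95) + (198,13)
step 5: (19603, 1287)  from 4·(4539,298) + (1447,95)
→ (19603, 1287).  Check: 19603²=384277609, 232·1287²=384277608, difference 1.
(x_2, y_2) = (19603·19603 + 232·1287·1287, 19603·1287 + 1287·19603) = (768555217, 50458122)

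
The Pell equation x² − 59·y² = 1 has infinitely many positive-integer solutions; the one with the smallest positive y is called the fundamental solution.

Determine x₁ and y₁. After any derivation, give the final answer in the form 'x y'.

530 69

[7; 1,2,7,2,1,14] for √59; ℓ=6 ⇒ convergent index 5
k=0  a_k=7  p_k/q_k = 7/1
k=1  a_k=1  p_k/q_k = 8/1
…
k=4  a_k=2  p_k/q_k = 361/47
k=5  a_k=1  p_k/q_k = 530/69
fundamental: x₁=530, y₁=69  (since 280900 − 59·4761 = 1)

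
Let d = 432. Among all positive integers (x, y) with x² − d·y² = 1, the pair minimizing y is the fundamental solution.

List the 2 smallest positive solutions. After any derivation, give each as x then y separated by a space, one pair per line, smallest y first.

1351 65
3650401 175630

√432 → a₀=20, period (1,3,1,1,1,3,1,40); ℓ=8 even so k=7
step 0: (20, 1)  from 20·(1,0) + (0,1)
…
step 2: (83, 4)  from 3·(21,1) + (20,1)
…
step 5: (291, 14)  from 1·(187,9) + (104,5)
step 6: (1060, 51)  from 3·(291,14) + (187,9)
step 7: (1351, 65)  from 1·(1060,51) + (291,14)
(x₁, y₁) = (1351, 65);  1351² − 432·65² = 1 ✓
(1351+65√432)^2 = 3650401 + 175630√432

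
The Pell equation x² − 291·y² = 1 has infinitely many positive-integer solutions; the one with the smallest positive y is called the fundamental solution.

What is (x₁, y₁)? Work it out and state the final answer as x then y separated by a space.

√291 → a₀=17, period (17,34); ℓ=2 even so k=1
a_0=17:  p_0=17·1+0=17,  q_0=17·0+1=1
a_1=17:  p_1=17·17+1=290,  q_1=17·1+0=17
fundamental: x₁=290, y₁=17  (since 84100 − 291·289 = 1)

290 17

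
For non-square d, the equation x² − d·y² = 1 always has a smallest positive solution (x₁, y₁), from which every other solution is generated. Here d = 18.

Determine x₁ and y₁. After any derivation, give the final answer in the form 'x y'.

17 4

√18 = [4; 4,8, …], period ℓ=2 (even) → k=1
k=0  a_k=4  p_k/q_k = 4/1
k=1  a_k=4  p_k/q_k = 17/4
fundamental: x₁=17, y₁=4  (since 289 − 18·16 = 1)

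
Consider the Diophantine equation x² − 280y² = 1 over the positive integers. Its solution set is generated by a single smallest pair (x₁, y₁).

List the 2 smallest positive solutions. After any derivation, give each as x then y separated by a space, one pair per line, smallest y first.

251 15
126001 7530

[16; 1,2,1,2,1,32] for √280; ℓ=6 ⇒ convergent index 5
k=0  a_k=16  p_k/q_k = 16/1
…
k=2  a_k=2  p_k/q_k = 50/3
k=3  a_k=1  p_k/q_k = 67/4
k=4  a_k=2  p_k/q_k = 184/11
k=5  a_k=1  p_k/q_k = 251/15
fundamental: x₁=251, y₁=15  (since 63001 − 280·225 = 1)
n=2: (251,15)∘(251,15) = (251·251+280·15·15, 251·15+15·251) = (126001,7530)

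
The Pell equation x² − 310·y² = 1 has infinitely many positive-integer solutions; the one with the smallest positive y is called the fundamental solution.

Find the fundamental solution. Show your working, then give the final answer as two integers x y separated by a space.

848719 48204

√310 = [17; 1,1,1,1,5,…,1,1,34, …], period ℓ=16 (even) → k=15
step 0: (17, 1)  from 17·(1,0) + (0,1)
step 1: (18, 1)  from 1·(17,1) + (1,0)
step 2: (35, 2)  from 1·(18,1) + (17,1)
step 3: (53, 3)  from 1·(35,2) + (18,1)
step 4: (88, 5)  from 1·(53,3) + (35,2)
…
step 6: (1567, 89)  from 3·(493,28) + (88,5)
step 7: (2060, 117)  from 1·(1567,89) + (493,28)
step 8: (5687, 323)  from 2·(2060,117) + (1567,89)
step 9: (7747, 440)  from 1·(5687,323) + (2060,117)
step 10: (28928, 1643)  from 3·(7747,440) + (5687,323)
…
step 12: (181315, 10298)  from 1·(152387,8655) + (28928,1643)
step 13: (333702, 18953)  from 1·(181315,10298) + (152387,8655)
step 14: (515017, 29251)  from 1·(333702,18953) + (181315,10298)
step 15: (848719, 48204)  from 1·(515017,29251) + (333702,18953)
(x₁, y₁) = (848719, 48204);  848719² − 310·48204² = 1 ✓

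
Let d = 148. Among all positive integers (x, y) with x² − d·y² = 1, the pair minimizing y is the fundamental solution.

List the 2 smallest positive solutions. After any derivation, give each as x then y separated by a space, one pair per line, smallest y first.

73 6
10657 876

d=148: √d = [12; 6,24] (ℓ=2, even), read p_1/q_1
a_0=12:  p_0=12·1+0=12,  q_0=12·0+1=1
a_1=6:  p_1=6·12+1=73,  q_1=6·1+0=6
fundamental: x₁=73, y₁=6  (since 5329 − 148·36 = 1)
(73+6√148)^2 = 10657 + 876√148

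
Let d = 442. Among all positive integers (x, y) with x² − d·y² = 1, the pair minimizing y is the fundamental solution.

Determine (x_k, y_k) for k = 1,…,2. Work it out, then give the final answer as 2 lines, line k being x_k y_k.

883 42
1559377 74172

d=442: √d = [21; 42] (ℓ=1, odd), read p_1/q_1
k=0  a_k=21  p_k/q_k = 21/1
k=1  a_k=42  p_k/q_k = 883/42
fundamental: x₁=883, y₁=42  (since 779689 − 442·1764 = 1)
(x_2, y_2) = (883·883 + 442·42·42, 883·42 + 42·883) = (1559377, 74172)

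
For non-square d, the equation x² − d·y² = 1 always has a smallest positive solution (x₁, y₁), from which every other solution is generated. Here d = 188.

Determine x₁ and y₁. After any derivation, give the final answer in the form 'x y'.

[13; 1,2,2,6,2,2,1,26] for √188; ℓ=8 ⇒ convergent index 7
step 0: (13, 1)  from 13·(1,0) + (0,1)
…
step 3: (96, 7)  from 2·(41,3) + (14,1)
…
step 6: (3277, 239)  from 2·(1330,97) + (617,45)
step 7: (4607, 336)  from 1·(3277,239) + (1330,97)
fundamental: x₁=4607, y₁=336  (since 21224449 − 188·112896 = 1)

4607 336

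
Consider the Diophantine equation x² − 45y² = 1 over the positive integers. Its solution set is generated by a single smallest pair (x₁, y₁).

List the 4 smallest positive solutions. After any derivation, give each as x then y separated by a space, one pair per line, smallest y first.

161 24
51841 7728
16692641 2488392
5374978561 801254496

d=45: √d = [6; 1,2,2,2,1,12] (ℓ=6, even), read p_5/q_5
step 0: (6, 1)  from 6·(1,0) + (0,1)
step 1: (7, 1)  from 1·(6,1) + (1,0)
…
step 4: (114, 17)  from 2·(47,7) + (20,3)
step 5: (161, 24)  from 1·(114,17) + (47,7)
fundamental: x₁=161, y₁=24  (since 25921 − 45·576 = 1)
(x_2, y_2) = (161·161 + 45·24·24, 161·24 + 24·161) = (51841, 7728)
(x_3, y_3) = (161·51841 + 45·24·7728, 161·7728 + 24·51841) = (16692641, 2488392)
(x_4, y_4) = (161·16692641 + 45·24·2488392, 161·2488392 + 24·16692641) = (5374978561, 801254496)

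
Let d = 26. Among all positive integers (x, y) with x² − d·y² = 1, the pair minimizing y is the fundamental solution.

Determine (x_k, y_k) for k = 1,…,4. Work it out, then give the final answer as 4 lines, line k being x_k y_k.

51 10
5201 1020
530451 104030
54100801 10610040

d=26: √d = [5; 10] (ℓ=1, odd), read p_1/q_1
i=0: a=5 ⇒ p=5, q=1
i=1: a=10 ⇒ p=51, q=10
(x₁, y₁) = (51, 10);  51² − 26·10² = 1 ✓
(51+10√26)^2 = 5201 + 1020√26
(51+10√26)^3 = 530451 + 104030√26
(51+10√26)^4 = 54100801 + 10610040√26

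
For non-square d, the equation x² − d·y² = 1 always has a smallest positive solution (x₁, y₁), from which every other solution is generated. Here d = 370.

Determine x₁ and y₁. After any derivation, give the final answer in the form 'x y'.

√370 = [19; 4,4,38, …], period ℓ=3 (odd) → k=5
i=0: a=19 ⇒ p=19, q=1
…
i=3: a=38 ⇒ p=12503, q=650
i=4: a=4 ⇒ p=50339, q=2617
i=5: a=4 ⇒ p=213859, q=11118
(x₁, y₁) = (213859, 11118);  213859² − 370·11118² = 1 ✓

213859 11118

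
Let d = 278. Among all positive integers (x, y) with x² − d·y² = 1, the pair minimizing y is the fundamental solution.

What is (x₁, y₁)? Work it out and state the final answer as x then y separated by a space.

2501 150

d=278: √d = [16; 1,2,16,2,1,32] (ℓ=6, even), read p_5/q_5
k=0  a_k=16  p_k/q_k = 16/1
k=1  a_k=1  p_k/q_k = 17/1
k=2  a_k=2  p_k/q_k = 50/3
k=3  a_k=16  p_k/q_k = 817/49
k=4  a_k=2  p_k/q_k = 1684/101
k=5  a_k=1  p_k/q_k = 2501/150
(x₁, y₁) = (2501, 150);  2501² − 278·150² = 1 ✓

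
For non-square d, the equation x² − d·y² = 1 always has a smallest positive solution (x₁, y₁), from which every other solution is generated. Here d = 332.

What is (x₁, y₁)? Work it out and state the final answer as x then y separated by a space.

13447 738

[18; 4,1,1,8,1,1,4,36] for √332; ℓ=8 ⇒ convergent index 7
a_0=18:  p_0=18·1+0=18,  q_0=18·0+1=1
a_1=4:  p_1=4·18+1=73,  q_1=4·1+0=4
…
a_3=1:  p_3=1·91+73=164,  q_3=1·5+4=9
…
a_5=1:  p_5=1·1403+164=1567,  q_5=1·77+9=86
a_6=1:  p_6=1·1567+1403=2970,  q_6=1·86+77=163
a_7=4:  p_7=4·2970+1567=13447,  q_7=4·163+86=738
(x₁, y₁) = (13447, 738);  13447² − 332·738² = 1 ✓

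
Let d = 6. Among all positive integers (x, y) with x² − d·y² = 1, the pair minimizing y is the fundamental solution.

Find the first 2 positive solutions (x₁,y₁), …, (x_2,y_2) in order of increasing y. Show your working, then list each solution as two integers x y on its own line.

5 2
49 20

d=6: √d = [2; 2,4] (ℓ=2, even), read p_1/q_1
i=0: a=2 ⇒ p=2, q=1
i=1: a=2 ⇒ p=5, q=2
(x₁, y₁) = (5, 2);  5² − 6·2² = 1 ✓
(5+2√6)^2 = 49 + 20√6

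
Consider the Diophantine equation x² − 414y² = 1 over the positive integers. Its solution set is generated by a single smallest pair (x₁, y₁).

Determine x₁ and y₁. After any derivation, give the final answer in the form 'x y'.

d=414: √d = [20; 2,1,7,2,7,1,2,40] (ℓ=8, even), read p_7/q_7
step 0: (20, 1)  from 20·(1,0) + (0,1)
step 1: (41, 2)  from 2·(20,1) + (1,0)
step 2: (61, 3)  from 1·(41,2) + (20,1)
…
step 4: (997, 49)  from 2·(468,23) + (61,3)
…
step 6: (8444, 415)  from 1·(7447,366) + (997,49)
step 7: (24335, 1196)  from 2·(8444,415) + (7447,366)
(x₁, y₁) = (24335, 1196);  24335² − 414·1196² = 1 ✓

24335 1196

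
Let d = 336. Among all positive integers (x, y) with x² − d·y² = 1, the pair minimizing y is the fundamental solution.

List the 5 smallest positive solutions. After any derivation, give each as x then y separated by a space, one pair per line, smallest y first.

√336 = [18; 3,36, …], period ℓ=2 (even) → k=1
a_0=18:  p_0=18·1+0=18,  q_0=18·0+1=1
a_1=3:  p_1=3·18+1=55,  q_1=3·1+0=3
fundamental: x₁=55, y₁=3  (since 3025 − 336·9 = 1)
n=2: (55,3)∘(55,3) = (55·55+336·3·3, 55·3+3·55) = (6049,330)
n=3: (6049,330)∘(55,3) = (55·6049+336·3·330, 55·330+3·6049) = (665335,36297)
n=4: (665335,36297)∘(55,3) = (55·665335+336·3·36297, 55·36297+3·665335) = (73180801,3992340)
n=5: (73180801,3992340)∘(55,3) = (55·73180801+336·3·3992340, 55·3992340+3·73180801) = (8049222775,439121103)

55 3
6049 330
665335 36297
73180801 3992340
8049222775 439121103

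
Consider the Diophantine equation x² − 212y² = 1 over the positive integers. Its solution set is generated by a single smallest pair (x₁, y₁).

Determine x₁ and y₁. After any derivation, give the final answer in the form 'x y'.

√212 → a₀=14, period (1,1,3,1,1,…,1,1,28); ℓ=14 even so k=13
step 0: (14, 1)  from 14·(1,0) + (0,1)
step 1: (15, 1)  from 1·(14,1) + (1,0)
…
step 3: (102, 7)  from 3·(29,2) + (15,1)
…
step 5: (233, 16)  from 1·(131,9) + (102,7)
step 6: (364, 25)  from 1·(233,16) + (131,9)
step 7: (2417, 166)  from 6·(364,25) + (233,16)
step 8: (2781, 191)  from 1·(2417,166) + (364,25)
step 9: (5198, 357)  from 1·(2781,191) + (2417,166)
step 10: (7979, 548)  from 1·(5198,357) + (2781,191)
step 11: (29135, 2001)  from 3·(7979,548) + (5198,357)
step 12: (37114, 2549)  from 1·(29135,2001) + (7979,548)
step 13: (66249, 4550)  from 1·(37114,2549) + (29135,2001)
→ (66249, 4550).  Check: 66249²=4388930001, 212·4550²=4388930000, difference 1.

66249 4550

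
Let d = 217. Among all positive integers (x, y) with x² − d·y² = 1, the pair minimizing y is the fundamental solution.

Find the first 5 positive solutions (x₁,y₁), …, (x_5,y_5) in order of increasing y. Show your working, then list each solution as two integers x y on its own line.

√217 → a₀=14, period (1,2,1,2,1,…,2,1,28); ℓ=16 even so k=15
i=0: a=14 ⇒ p=14, q=1
…
i=2: a=2 ⇒ p=44, q=3
…
i=4: a=2 ⇒ p=162, q=11
i=5: a=1 ⇒ p=221, q=15
…
i=7: a=9 ⇒ p=3668, q=249
i=8: a=4 ⇒ p=15055, q=1022
i=9: a=9 ⇒ p=139163, q=9447
i=10: a=1 ⇒ p=154218, q=10469
…
i=12: a=2 ⇒ p=740980, q=50301
i=13: a=1 ⇒ p=1034361, q=70217
i=14: a=2 ⇒ p=2809702, q=190735
i=15: a=1 ⇒ p=3844063, q=260952
(x₁, y₁) = (3844063, 260952);  3844063² − 217·260952² = 1 ✓
(3844063+260952√217)^2 = 29553640695937 + 2006231855952√217
(3844063+260952√217)^3 = 227212113429087499999 + 15424163293772565000√217
(3844063+260952√217)^4 = 1746835356769087211376615937 + 118582910847096488831334048√217
(3844063+260952√217)^5 = 13429890324095468173938627689764063 + 911680360039229116129595136549048√217

3844063 260952
29553640695937 2006231855952
227212113429087499999 15424163293772565000
1746835356769087211376615937 118582910847096488831334048
13429890324095468173938627689764063 911680360039229116129595136549048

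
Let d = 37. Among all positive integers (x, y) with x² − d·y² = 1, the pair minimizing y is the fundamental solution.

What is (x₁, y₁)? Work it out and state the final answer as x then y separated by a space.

[6; 12] for √37; ℓ=1 ⇒ convergent index 1
k=0  a_k=6  p_k/q_k = 6/1
k=1  a_k=12  p_k/q_k = 73/12
(x₁, y₁) = (73, 12);  73² − 37·12² = 1 ✓

73 12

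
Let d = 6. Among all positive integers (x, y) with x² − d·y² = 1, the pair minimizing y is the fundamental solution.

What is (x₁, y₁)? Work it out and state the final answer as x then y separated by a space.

5 2

√6 → a₀=2, period (2,4); ℓ=2 even so k=1
i=0: a=2 ⇒ p=2, q=1
i=1: a=2 ⇒ p=5, q=2
→ (5, 2).  Check: 5²=25, 6·2²=24, difference 1.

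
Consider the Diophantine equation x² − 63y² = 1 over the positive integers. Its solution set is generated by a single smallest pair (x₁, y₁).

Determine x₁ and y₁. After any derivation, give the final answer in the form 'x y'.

8 1

d=63: √d = [7; 1,14] (ℓ=2, even), read p_1/q_1
k=0  a_k=7  p_k/q_k = 7/1
k=1  a_k=1  p_k/q_k = 8/1
(x₁, y₁) = (8, 1);  8² − 63·1² = 1 ✓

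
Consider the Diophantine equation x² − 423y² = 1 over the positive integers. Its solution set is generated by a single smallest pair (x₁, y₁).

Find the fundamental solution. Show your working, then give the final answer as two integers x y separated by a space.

√423 → a₀=20, period (1,1,3,4,3,1,1,40); ℓ=8 even so k=7
i=0: a=20 ⇒ p=20, q=1
i=1: a=1 ⇒ p=21, q=1
…
i=5: a=3 ⇒ p=1995, q=97
i=6: a=1 ⇒ p=2612, q=127
i=7: a=1 ⇒ p=4607, q=224
(x₁, y₁) = (4607, 224);  4607² − 423·224² = 1 ✓

4607 224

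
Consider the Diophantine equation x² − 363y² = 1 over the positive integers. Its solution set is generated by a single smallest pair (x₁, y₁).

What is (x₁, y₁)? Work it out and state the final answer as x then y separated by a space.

d=363: √d = [19; 19,38] (ℓ=2, even), read p_1/q_1
step 0: (19, 1)  from 19·(1,0) + (0,1)
step 1: (362, 19)  from 19·(19,1) + (1,0)
fundamental: x₁=362, y₁=19  (since 131044 − 363·361 = 1)

362 19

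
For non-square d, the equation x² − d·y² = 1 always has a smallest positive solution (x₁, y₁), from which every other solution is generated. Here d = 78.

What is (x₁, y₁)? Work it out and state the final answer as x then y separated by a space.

√78 = [8; 1,4,1,16, …], period ℓ=4 (even) → k=3
i=0: a=8 ⇒ p=8, q=1
i=1: a=1 ⇒ p=9, q=1
i=2: a=4 ⇒ p=44, q=5
i=3: a=1 ⇒ p=53, q=6
(x₁, y₁) = (53, 6);  53² − 78·6² = 1 ✓

53 6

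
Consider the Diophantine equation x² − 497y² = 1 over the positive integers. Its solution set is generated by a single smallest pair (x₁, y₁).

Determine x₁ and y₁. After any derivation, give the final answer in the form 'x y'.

√497 → a₀=22, period (3,2,2,5,6,5,2,2,3,44); ℓ=10 even so k=9
k=0  a_k=22  p_k/q_k = 22/1
k=1  a_k=3  p_k/q_k = 67/3
…
k=6  a_k=5  p_k/q_k = 65476/2937
…
k=8  a_k=2  p_k/q_k = 352750/15823
k=9  a_k=3  p_k/q_k = 1201887/53912
(x₁, y₁) = (1201887, 53912);  1201887² − 497·53912² = 1 ✓

1201887 53912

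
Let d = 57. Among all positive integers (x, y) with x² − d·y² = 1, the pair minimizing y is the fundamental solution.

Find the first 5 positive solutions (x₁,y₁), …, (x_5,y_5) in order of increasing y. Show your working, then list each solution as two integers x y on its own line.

151 20
45601 6040
13771351 1824060
4158902401 550860080
1255974753751 166357920100

√57 → a₀=7, period (1,1,4,1,1,14); ℓ=6 even so k=5
step 0: (7, 1)  from 7·(1,0) + (0,1)
step 1: (8, 1)  from 1·(7,1) + (1,0)
…
step 3: (68, 9)  from 4·(15,2) + (8,1)
step 4: (83, 11)  from 1·(68,9) + (15,2)
step 5: (151, 20)  from 1·(83,11) + (68,9)
→ (151, 20).  Check: 151²=22801, 57·20²=22800, difference 1.
n=2: (151,20)∘(151,20) = (151·151+57·20·20, 151·20+20·151) = (45601,6040)
n=3: (45601,6040)∘(151,20) = (151·45601+57·20·6040, 151·6040+20·45601) = (13771351,1824060)
n=4: (13771351,1824060)∘(151,20) = (151·13771351+57·20·1824060, 151·1824060+20·13771351) = (4158902401,550860080)
n=5: (4158902401,550860080)∘(151,20) = (151·4158902401+57·20·550860080, 151·550860080+20·4158902401) = (1255974753751,166357920100)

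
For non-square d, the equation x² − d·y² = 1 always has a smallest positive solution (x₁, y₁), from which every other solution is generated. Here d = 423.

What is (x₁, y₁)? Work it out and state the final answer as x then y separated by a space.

4607 224

√423 = [20; 1,1,3,4,3,1,1,40, …], period ℓ=8 (even) → k=7
k=0  a_k=20  p_k/q_k = 20/1
…
k=2  a_k=1  p_k/q_k = 41/2
k=3  a_k=3  p_k/q_k = 144/7
k=4  a_k=4  p_k/q_k = 617/30
k=5  a_k=3  p_k/q_k = 1995/97
k=6  a_k=1  p_k/q_k = 2612/127
k=7  a_k=1  p_k/q_k = 4607/224
→ (4607, 224).  Check: 4607²=21224449, 423·224²=21224448, difference 1.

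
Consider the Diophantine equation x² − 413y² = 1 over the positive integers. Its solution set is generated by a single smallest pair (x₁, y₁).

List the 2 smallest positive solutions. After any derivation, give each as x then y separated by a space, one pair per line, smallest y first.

√413 = [20; 3,9,1,4,1,9,3,40, …], period ℓ=8 (even) → k=7
a_0=20:  p_0=20·1+0=20,  q_0=20·0+1=1
a_1=3:  p_1=3·20+1=61,  q_1=3·1+0=3
a_2=9:  p_2=9·61+20=569,  q_2=9·3+1=28
…
a_5=1:  p_5=1·3089+630=3719,  q_5=1·152+31=183
a_6=9:  p_6=9·3719+3089=36560,  q_6=9·183+152=1799
a_7=3:  p_7=3·36560+3719=113399,  q_7=3·1799+183=5580
(x₁, y₁) = (113399, 5580);  113399² − 413·5580² = 1 ✓
(x_2, y_2) = (113399·113399 + 413·5580·5580, 113399·5580 + 5580·113399) = (25718666401, 1265532840)

113399 5580
25718666401 1265532840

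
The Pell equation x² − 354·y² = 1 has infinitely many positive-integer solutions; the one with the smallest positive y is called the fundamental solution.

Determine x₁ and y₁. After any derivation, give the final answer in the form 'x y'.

258065 13716

√354 → a₀=18, period (1,4,2,2,18,2,2,4,1,36); ℓ=10 even so k=9
step 0: (18, 1)  from 18·(1,0) + (0,1)
step 1: (19, 1)  from 1·(18,1) + (1,0)
…
step 4: (508, 27)  from 2·(207,11) + (94,5)
…
step 6: (19210, 1021)  from 2·(9351,497) + (508,27)
step 7: (47771, 2539)  from 2·(19210,1021) + (9351,497)
step 8: (210294, 11177)  from 4·(47771,2539) + (19210,1021)
step 9: (258065, 13716)  from 1·(210294,11177) + (47771,2539)
fundamental: x₁=258065, y₁=13716  (since 66597544225 − 354·188128656 = 1)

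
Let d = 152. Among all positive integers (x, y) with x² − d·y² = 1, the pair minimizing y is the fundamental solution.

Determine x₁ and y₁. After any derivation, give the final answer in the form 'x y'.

d=152: √d = [12; 3,24] (ℓ=2, even), read p_1/q_1
i=0: a=12 ⇒ p=12, q=1
i=1: a=3 ⇒ p=37, q=3
(x₁, y₁) = (37, 3);  37² − 152·3² = 1 ✓

37 3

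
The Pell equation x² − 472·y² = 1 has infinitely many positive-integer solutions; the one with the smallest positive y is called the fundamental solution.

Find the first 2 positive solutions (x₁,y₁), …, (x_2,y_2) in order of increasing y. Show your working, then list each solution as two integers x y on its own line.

306917 14127
188396089777 8671632918

d=472: √d = [21; 1,2,1,1,1,…,2,1,42] (ℓ=14, even), read p_13/q_13
k=0  a_k=21  p_k/q_k = 21/1
k=1  a_k=1  p_k/q_k = 22/1
…
k=4  a_k=1  p_k/q_k = 152/7
…
k=7  a_k=5  p_k/q_k = 5779/266
k=8  a_k=4  p_k/q_k = 24224/1115
k=9  a_k=1  p_k/q_k = 30003/1381
k=10  a_k=1  p_k/q_k = 54227/2496
…
k=12  a_k=2  p_k/q_k = 222687/10250
k=13  a_k=1  p_k/q_k = 306917/14127
(x₁, y₁) = (306917, 14127);  306917² − 472·14127² = 1 ✓
k=2:  x_2 = 306917·306917+472·14127·14127 = 188396089777,  y_2 = 306917·14127+14127·306917 = 8671632918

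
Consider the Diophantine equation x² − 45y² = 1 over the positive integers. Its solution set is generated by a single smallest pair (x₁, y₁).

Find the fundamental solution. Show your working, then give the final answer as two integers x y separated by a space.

161 24

√45 = [6; 1,2,2,2,1,12, …], period ℓ=6 (even) → k=5
i=0: a=6 ⇒ p=6, q=1
…
i=2: a=2 ⇒ p=20, q=3
…
i=4: a=2 ⇒ p=114, q=17
i=5: a=1 ⇒ p=161, q=24
→ (161, 24).  Check: 161²=25921, 45·24²=25920, difference 1.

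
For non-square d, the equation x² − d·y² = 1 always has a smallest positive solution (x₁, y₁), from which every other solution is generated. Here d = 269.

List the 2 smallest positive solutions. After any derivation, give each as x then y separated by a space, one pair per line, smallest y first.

[16; 2,2,32] for √269; ℓ=3 ⇒ convergent index 5
step 0: (16, 1)  from 16·(1,0) + (0,1)
step 1: (33, 2)  from 2·(16,1) + (1,0)
…
step 4: (5396, 329)  from 2·(2657,162) + (82,5)
step 5: (13449, 820)  from 2·(5396,329) + (2657,162)
(x₁, y₁) = (13449, 820);  13449² − 269·820² = 1 ✓
(13449+820√269)^2 = 361751201 + 22056360√269

13449 820
361751201 22056360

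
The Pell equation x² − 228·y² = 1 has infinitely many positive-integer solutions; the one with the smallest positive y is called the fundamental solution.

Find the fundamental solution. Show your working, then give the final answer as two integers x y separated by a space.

151 10

√228 = [15; 10,30, …], period ℓ=2 (even) → k=1
i=0: a=15 ⇒ p=15, q=1
i=1: a=10 ⇒ p=151, q=10
fundamental: x₁=151, y₁=10  (since 22801 − 228·100 = 1)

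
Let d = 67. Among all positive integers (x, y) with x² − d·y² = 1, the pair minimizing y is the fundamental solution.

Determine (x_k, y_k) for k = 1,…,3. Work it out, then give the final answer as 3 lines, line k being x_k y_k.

√67 → a₀=8, period (5,2,1,1,7,1,1,2,5,16); ℓ=10 even so k=9
k=0  a_k=8  p_k/q_k = 8/1
k=1  a_k=5  p_k/q_k = 41/5
k=2  a_k=2  p_k/q_k = 90/11
k=3  a_k=1  p_k/q_k = 131/16
k=4  a_k=1  p_k/q_k = 221/27
k=5  a_k=7  p_k/q_k = 1678/205
k=6  a_k=1  p_k/q_k = 1899/232
k=7  a_k=1  p_k/q_k = 3577/437
k=8  a_k=2  p_k/q_k = 9053/1106
k=9  a_k=5  p_k/q_k = 48842/5967
fundamental: x₁=48842, y₁=5967  (since 2385540964 − 67·35605089 = 1)
(48842+5967√67)^2 = 4771081927 + 582880428√67
(48842+5967√67)^3 = 466058366908226 + 56938091722785√67

48842 5967
4771081927 582880428
466058366908226 56938091722785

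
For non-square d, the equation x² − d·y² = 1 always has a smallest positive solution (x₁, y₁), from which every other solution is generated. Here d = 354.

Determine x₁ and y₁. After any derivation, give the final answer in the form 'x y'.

[18; 1,4,2,2,18,2,2,4,1,36] for √354; ℓ=10 ⇒ convergent index 9
k=0  a_k=18  p_k/q_k = 18/1
…
k=7  a_k=2  p_k/q_k = 47771/2539
k=8  a_k=4  p_k/q_k = 210294/11177
k=9  a_k=1  p_k/q_k = 258065/13716
fundamental: x₁=258065, y₁=13716  (since 66597544225 − 354·188128656 = 1)

258065 13716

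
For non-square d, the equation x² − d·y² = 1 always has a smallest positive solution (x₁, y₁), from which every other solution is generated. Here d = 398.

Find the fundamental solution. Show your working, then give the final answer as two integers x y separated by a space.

399 20

d=398: √d = [19; 1,18,1,38] (ℓ=4, even), read p_3/q_3
k=0  a_k=19  p_k/q_k = 19/1
k=1  a_k=1  p_k/q_k = 20/1
k=2  a_k=18  p_k/q_k = 379/19
k=3  a_k=1  p_k/q_k = 399/20
fundamental: x₁=399, y₁=20  (since 159201 − 398·400 = 1)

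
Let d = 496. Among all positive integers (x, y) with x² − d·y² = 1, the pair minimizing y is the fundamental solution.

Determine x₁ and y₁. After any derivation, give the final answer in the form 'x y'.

4620799 207480

[22; 3,1,2,4,1,…,1,3,44] for √496; ℓ=16 ⇒ convergent index 15
i=0: a=22 ⇒ p=22, q=1
i=1: a=3 ⇒ p=67, q=3
i=2: a=1 ⇒ p=89, q=4
i=3: a=2 ⇒ p=245, q=11
i=4: a=4 ⇒ p=1069, q=48
i=5: a=1 ⇒ p=1314, q=59
…
i=8: a=2 ⇒ p=14543, q=653
i=9: a=2 ⇒ p=35166, q=1579
…
i=12: a=4 ⇒ p=389209, q=17476
…
i=14: a=1 ⇒ p=1252502, q=56239
i=15: a=3 ⇒ p=4620799, q=207480
fundamental: x₁=4620799, y₁=207480  (since 21351783398401 − 496·43047950400 = 1)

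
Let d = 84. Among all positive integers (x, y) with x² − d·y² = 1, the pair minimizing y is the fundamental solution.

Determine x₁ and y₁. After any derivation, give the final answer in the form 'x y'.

√84 = [9; 6,18, …], period ℓ=2 (even) → k=1
k=0  a_k=9  p_k/q_k = 9/1
k=1  a_k=6  p_k/q_k = 55/6
fundamental: x₁=55, y₁=6  (since 3025 − 84·36 = 1)

55 6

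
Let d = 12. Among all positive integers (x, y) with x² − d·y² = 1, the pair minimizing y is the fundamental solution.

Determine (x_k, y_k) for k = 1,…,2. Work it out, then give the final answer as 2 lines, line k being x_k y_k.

7 2
97 28

[3; 2,6] for √12; ℓ=2 ⇒ convergent index 1
step 0: (3, 1)  from 3·(1,0) + (0,1)
step 1: (7, 2)  from 2·(3,1) + (1,0)
→ (7, 2).  Check: 7²=49, 12·2²=48, difference 1.
(x_2, y_2) = (7·7 + 12·2·2, 7·2 + 2·7) = (97, 28)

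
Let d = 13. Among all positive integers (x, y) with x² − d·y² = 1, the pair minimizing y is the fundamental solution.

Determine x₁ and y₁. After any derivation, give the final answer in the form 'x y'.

[3; 1,1,1,1,6] for √13; ℓ=5 ⇒ convergent index 9
k=0  a_k=3  p_k/q_k = 3/1
…
k=2  a_k=1  p_k/q_k = 7/2
k=3  a_k=1  p_k/q_k = 11/3
k=4  a_k=1  p_k/q_k = 18/5
k=5  a_k=6  p_k/q_k = 119/33
k=6  a_k=1  p_k/q_k = 137/38
…
k=8  a_k=1  p_k/q_k = 393/109
k=9  a_k=1  p_k/q_k = 649/180
→ (649, 180).  Check: 649²=421201, 13·180²=421200, difference 1.

649 180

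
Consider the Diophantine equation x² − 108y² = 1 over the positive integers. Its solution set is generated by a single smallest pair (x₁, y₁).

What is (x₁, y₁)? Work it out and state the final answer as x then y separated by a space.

d=108: √d = [10; 2,1,1,4,1,1,2,20] (ℓ=8, even), read p_7/q_7
k=0  a_k=10  p_k/q_k = 10/1
…
k=3  a_k=1  p_k/q_k = 52/5
…
k=5  a_k=1  p_k/q_k = 291/28
k=6  a_k=1  p_k/q_k = 530/51
k=7  a_k=2  p_k/q_k = 1351/130
fundamental: x₁=1351, y₁=130  (since 1825201 − 108·16900 = 1)

1351 130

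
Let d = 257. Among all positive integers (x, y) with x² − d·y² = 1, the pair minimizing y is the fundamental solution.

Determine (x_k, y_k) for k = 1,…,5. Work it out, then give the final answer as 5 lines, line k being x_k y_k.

d=257: √d = [16; 32] (ℓ=1, odd), read p_1/q_1
a_0=16:  p_0=16·1+0=16,  q_0=16·0+1=1
a_1=32:  p_1=32·16+1=513,  q_1=32·1+0=32
fundamental: x₁=513, y₁=32  (since 263169 − 257·1024 = 1)
n=2: (513,32)∘(513,32) = (513·513+257·32·32, 513·32+32·513) = (526337,32832)
n=3: (526337,32832)∘(513,32) = (513·526337+257·32·32832, 513·32832+32·526337) = (540021249,33685600)
n=4: (540021249,33685600)∘(513,32) = (513·540021249+257·32·33685600, 513·33685600+32·540021249) = (554061275137,34561392768)
n=5: (554061275137,34561392768)∘(513,32) = (513·554061275137+257·32·34561392768, 513·34561392768+32·554061275137) = (568466328269313,35459955294368)

513 32
526337 32832
540021249 33685600
554061275137 34561392768
568466328269313 35459955294368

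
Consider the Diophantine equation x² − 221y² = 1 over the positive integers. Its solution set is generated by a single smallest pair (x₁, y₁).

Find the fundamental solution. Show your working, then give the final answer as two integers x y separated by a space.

1665 112

√221 = [14; 1,6,2,6,1,28, …], period ℓ=6 (even) → k=5
i=0: a=14 ⇒ p=14, q=1
…
i=4: a=6 ⇒ p=1442, q=97
i=5: a=1 ⇒ p=1665, q=112
fundamental: x₁=1665, y₁=112  (since 2772225 − 221·12544 = 1)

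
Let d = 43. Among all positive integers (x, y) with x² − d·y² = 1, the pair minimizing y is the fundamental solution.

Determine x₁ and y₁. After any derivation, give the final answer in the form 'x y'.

[6; 1,1,3,1,5,1,3,1,1,12] for √43; ℓ=10 ⇒ convergent index 9
a_0=6:  p_0=6·1+0=6,  q_0=6·0+1=1
…
a_2=1:  p_2=1·7+6=13,  q_2=1·1+1=2
a_3=3:  p_3=3·13+7=46,  q_3=3·2+1=7
a_4=1:  p_4=1·46+13=59,  q_4=1·7+2=9
a_5=5:  p_5=5·59+46=341,  q_5=5·9+7=52
a_6=1:  p_6=1·341+59=400,  q_6=1·52+9=61
…
a_8=1:  p_8=1·1541+400=1941,  q_8=1·235+61=296
a_9=1:  p_9=1·1941+1541=3482,  q_9=1·296+235=531
(x₁, y₁) = (3482, 531);  3482² − 43·531² = 1 ✓

3482 531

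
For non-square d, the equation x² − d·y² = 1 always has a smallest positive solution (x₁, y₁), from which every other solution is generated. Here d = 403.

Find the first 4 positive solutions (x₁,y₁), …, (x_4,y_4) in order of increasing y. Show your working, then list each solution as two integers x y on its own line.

669878 33369
897473069767 44706317964
1202394930058086974 59895557730143415
1610915821914004898868577 80245432842261314788776

√403 = [20; 13,2,1,3,1,3,1,2,13,40, …], period ℓ=10 (even) → k=9
k=0  a_k=20  p_k/q_k = 20/1
…
k=3  a_k=1  p_k/q_k = 803/40
k=4  a_k=3  p_k/q_k = 2951/147
k=5  a_k=1  p_k/q_k = 3754/187
…
k=8  a_k=2  p_k/q_k = 50147/2498
k=9  a_k=13  p_k/q_k = 669878/33369
→ (669878, 33369).  Check: 669878²=448736534884, 403·33369²=448736534883, difference 1.
(669878+33369√403)^2 = 897473069767 + 44706317964√403
(669878+33369√403)^3 = 1202394930058086974 + 59895557730143415√403
(669878+33369√403)^4 = 1610915821914004898868577 + 80245432842261314788776√403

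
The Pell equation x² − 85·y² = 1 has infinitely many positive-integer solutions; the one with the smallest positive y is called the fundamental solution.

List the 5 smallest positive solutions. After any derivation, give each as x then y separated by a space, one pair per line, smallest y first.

√85 → a₀=9, period (4,1,1,4,18); ℓ=5 odd so k=9
step 0: (9, 1)  from 9·(1,0) + (0,1)
step 1: (37, 4)  from 4·(9,1) + (1,0)
…
step 6: (27926, 3029)  from 4·(6887,747) + (378,41)
step 7: (34813, 3776)  from 1·(27926,3029) + (6887,747)
step 8: (62739, 6805)  from 1·(34813,3776) + (27926,3029)
step 9: (285769, 30996)  from 4·(62739,6805) + (34813,3776)
→ (285769, 30996).  Check: 285769²=81663921361, 85·30996²=81663921360, difference 1.
n=2: (285769,30996)∘(285769,30996) = (285769·285769+85·30996·30996, 285769·30996+30996·285769) = (163327842721,17715391848)
n=3: (163327842721,17715391848)∘(285769,30996) = (285769·163327842721+85·30996·17715391848, 285769·17715391848+30996·163327842721) = (93348068572789129,10125019625991228)
n=4: (93348068572789129,10125019625991228)∘(285769,30996) = (285769·93348068572789129+85·30996·10125019625991228, 285769·10125019625991228+30996·93348068572789129) = (53351968415791425367681,5786833466982059076816)
n=5: (53351968415791425367681,5786833466982059076816)∘(285769,30996) = (285769·53351968415791425367681+85·30996·5786833466982059076816, 285769·5786833466982059076816+30996·53351968415791425367681) = (30492677324331251603220874249,3307395226041867061019271780)

285769 30996
163327842721 17715391848
93348068572789129 10125019625991228
53351968415791425367681 5786833466982059076816
30492677324331251603220874249 3307395226041867061019271780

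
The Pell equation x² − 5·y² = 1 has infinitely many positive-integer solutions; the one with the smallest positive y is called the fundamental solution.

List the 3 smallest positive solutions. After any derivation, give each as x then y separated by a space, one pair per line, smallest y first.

d=5: √d = [2; 4] (ℓ=1, odd), read p_1/q_1
i=0: a=2 ⇒ p=2, q=1
i=1: a=4 ⇒ p=9, q=4
(x₁, y₁) = (9, 4);  9² − 5·4² = 1 ✓
k=2:  x_2 = 9·9+5·4·4 = 161,  y_2 = 9·4+4·9 = 72
k=3:  x_3 = 9·161+5·4·72 = 2889,  y_3 = 9·72+4·161 = 1292

9 4
161 72
2889 1292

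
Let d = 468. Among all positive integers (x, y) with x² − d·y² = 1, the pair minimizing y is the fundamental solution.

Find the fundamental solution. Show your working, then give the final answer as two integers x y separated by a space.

[21; 1,1,1,2,1,1,1,42] for √468; ℓ=8 ⇒ convergent index 7
i=0: a=21 ⇒ p=21, q=1
i=1: a=1 ⇒ p=22, q=1
i=2: a=1 ⇒ p=43, q=2
…
i=4: a=2 ⇒ p=173, q=8
i=5: a=1 ⇒ p=238, q=11
i=6: a=1 ⇒ p=411, q=19
i=7: a=1 ⇒ p=649, q=30
fundamental: x₁=649, y₁=30  (since 421201 − 468·900 = 1)

649 30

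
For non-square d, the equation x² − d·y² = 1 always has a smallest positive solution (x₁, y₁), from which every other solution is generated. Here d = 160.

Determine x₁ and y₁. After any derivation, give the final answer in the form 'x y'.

721 57

[12; 1,1,1,5,1,1,1,24] for √160; ℓ=8 ⇒ convergent index 7
a_0=12:  p_0=12·1+0=12,  q_0=12·0+1=1
…
a_4=5:  p_4=5·38+25=215,  q_4=5·3+2=17
a_5=1:  p_5=1·215+38=253,  q_5=1·17+3=20
a_6=1:  p_6=1·253+215=468,  q_6=1·20+17=37
a_7=1:  p_7=1·468+253=721,  q_7=1·37+20=57
→ (721, 57).  Check: 721²=519841, 160·57²=519840, difference 1.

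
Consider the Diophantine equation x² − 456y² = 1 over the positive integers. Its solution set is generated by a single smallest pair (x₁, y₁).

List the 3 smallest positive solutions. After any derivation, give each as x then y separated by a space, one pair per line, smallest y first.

1025 48
2101249 98400
4307559425 201719952

√456 → a₀=21, period (2,1,4,1,2,42); ℓ=6 even so k=5
k=0  a_k=21  p_k/q_k = 21/1
k=1  a_k=2  p_k/q_k = 43/2
…
k=3  a_k=4  p_k/q_k = 299/14
k=4  a_k=1  p_k/q_k = 363/17
k=5  a_k=2  p_k/q_k = 1025/48
fundamental: x₁=1025, y₁=48  (since 1050625 − 456·2304 = 1)
k=2:  x_2 = 1025·1025+456·48·48 = 2101249,  y_2 = 1025·48+48·1025 = 98400
k=3:  x_3 = 1025·2101249+456·48·98400 = 4307559425,  y_3 = 1025·98400+48·2101249 = 201719952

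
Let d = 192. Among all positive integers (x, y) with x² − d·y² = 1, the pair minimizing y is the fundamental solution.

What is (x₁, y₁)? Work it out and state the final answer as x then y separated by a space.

97 7

√192 → a₀=13, period (1,5,1,26); ℓ=4 even so k=3
a_0=13:  p_0=13·1+0=13,  q_0=13·0+1=1
a_1=1:  p_1=1·13+1=14,  q_1=1·1+0=1
a_2=5:  p_2=5·14+13=83,  q_2=5·1+1=6
a_3=1:  p_3=1·83+14=97,  q_3=1·6+1=7
→ (97, 7).  Check: 97²=9409, 192·7²=9408, difference 1.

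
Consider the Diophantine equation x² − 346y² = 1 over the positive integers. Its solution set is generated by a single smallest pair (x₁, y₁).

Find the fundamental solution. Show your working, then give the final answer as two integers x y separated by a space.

√346 = [18; 1,1,1,1,36, …], period ℓ=5 (odd) → k=9
a_0=18:  p_0=18·1+0=18,  q_0=18·0+1=1
a_1=1:  p_1=1·18+1=19,  q_1=1·1+0=1
a_2=1:  p_2=1·19+18=37,  q_2=1·1+1=2
a_3=1:  p_3=1·37+19=56,  q_3=1·2+1=3
…
a_5=36:  p_5=36·93+56=3404,  q_5=36·5+3=183
a_6=1:  p_6=1·3404+93=3497,  q_6=1·183+5=188
a_7=1:  p_7=1·3497+3404=6901,  q_7=1·188+183=371
a_8=1:  p_8=1·6901+3497=10398,  q_8=1·371+188=559
a_9=1:  p_9=1·10398+6901=17299,  q_9=1·559+371=930
(x₁, y₁) = (17299, 930);  17299² − 346·930² = 1 ✓

17299 930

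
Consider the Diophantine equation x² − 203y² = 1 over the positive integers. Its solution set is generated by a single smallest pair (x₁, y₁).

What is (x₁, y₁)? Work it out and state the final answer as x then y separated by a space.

d=203: √d = [14; 4,28] (ℓ=2, even), read p_1/q_1
i=0: a=14 ⇒ p=14, q=1
i=1: a=4 ⇒ p=57, q=4
fundamental: x₁=57, y₁=4  (since 3249 − 203·16 = 1)

57 4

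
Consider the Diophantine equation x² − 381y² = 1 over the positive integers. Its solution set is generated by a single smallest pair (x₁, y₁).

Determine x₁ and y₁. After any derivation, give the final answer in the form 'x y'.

√381 → a₀=19, period (1,1,12,1,1,38); ℓ=6 even so k=5
step 0: (19, 1)  from 19·(1,0) + (0,1)
step 1: (20, 1)  from 1·(19,1) + (1,0)
step 2: (39, 2)  from 1·(20,1) + (19,1)
step 3: (488, 25)  from 12·(39,2) + (20,1)
step 4: (527, 27)  from 1·(488,25) + (39,2)
step 5: (1015, 52)  from 1·(527,27) + (488,25)
fundamental: x₁=1015, y₁=52  (since 1030225 − 381·2704 = 1)

1015 52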